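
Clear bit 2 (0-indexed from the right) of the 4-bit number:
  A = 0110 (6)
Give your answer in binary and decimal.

Mask = ~(1 << 2) = 1011
Bit 2 of A is 1, so AND-ing with the mask clears it to 0.
  0110
& 1011
------
  0010

Answer: 0010 (2)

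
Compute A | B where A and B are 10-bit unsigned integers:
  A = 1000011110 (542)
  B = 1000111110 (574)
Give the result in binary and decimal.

Apply | to each column (1 where either bit is 1):
  1000011110
| 1000111110
------------
  1000111110

Answer: 1000111110 (574)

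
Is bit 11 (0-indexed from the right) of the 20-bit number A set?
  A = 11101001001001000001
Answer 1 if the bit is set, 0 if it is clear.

Bit 11 is the 12th from the right.
  11101001001001000001
          ^
That bit is 0.

Answer: 0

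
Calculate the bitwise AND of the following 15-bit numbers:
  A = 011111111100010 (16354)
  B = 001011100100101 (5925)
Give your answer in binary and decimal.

Apply & to each column (1 only where both bits are 1):
  011111111100010
& 001011100100101
-----------------
  001011100100000

Answer: 001011100100000 (5920)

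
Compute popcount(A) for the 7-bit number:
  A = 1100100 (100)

1100100
1-bits at positions (from bit 0 = LSB): 2, 5, 6
Count = 3

Answer: 3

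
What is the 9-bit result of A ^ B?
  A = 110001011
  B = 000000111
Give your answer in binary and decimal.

Apply ^ to each column (1 where bits differ):
  110001011
^ 000000111
-----------
  110001100

Answer: 110001100 (396)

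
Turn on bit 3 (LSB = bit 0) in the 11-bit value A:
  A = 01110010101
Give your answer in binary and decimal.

Mask = 1 << 3 = 00000001000
Bit 3 of A is 0, so OR-ing with the mask flips it to 1.
  01110010101
| 00000001000
-------------
  01110011101

Answer: 01110011101 (925)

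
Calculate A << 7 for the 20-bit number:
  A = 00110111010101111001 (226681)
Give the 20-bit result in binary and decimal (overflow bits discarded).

Shift left by 7: drop the top 7 bit(s), append 7 zero(s) on the right.
  00110111010101111001  ->  discard [0011011], keep [1010101111001], append 0000000
= 10101011110010000000

Answer: 10101011110010000000 (703616)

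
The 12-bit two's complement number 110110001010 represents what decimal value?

MSB is 1, so the value is negative. Find the magnitude:
1. Invert bits:  001001110101
2. Add 1:        001001110110  = 630
3. Apply sign:   -630

Answer: -630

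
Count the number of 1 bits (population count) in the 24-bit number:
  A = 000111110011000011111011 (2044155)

000111110011000011111011
1-bits at positions (from bit 0 = LSB): 0, 1, 3, 4, 5, 6, 7, 12, 13, 16, 17, 18, 19, 20
Count = 14

Answer: 14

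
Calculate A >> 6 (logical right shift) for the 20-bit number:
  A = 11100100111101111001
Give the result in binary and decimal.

Logical shift right by 6: drop the bottom 6 bit(s), prepend 6 zero(s) on the left.
  11100100111101111001  ->  keep [11100100111101], discard [111001], prepend 000000
= 00000011100100111101

Answer: 00000011100100111101 (14653)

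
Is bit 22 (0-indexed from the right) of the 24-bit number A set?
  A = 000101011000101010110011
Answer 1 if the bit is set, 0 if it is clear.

Bit 22 is the 23rd from the right.
  000101011000101010110011
   ^
That bit is 0.

Answer: 0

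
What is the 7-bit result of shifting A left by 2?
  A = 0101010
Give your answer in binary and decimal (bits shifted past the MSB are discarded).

Shift left by 2: drop the top 2 bit(s), append 2 zero(s) on the right.
  0101010  ->  discard [01], keep [01010], append 00
= 0101000

Answer: 0101000 (40)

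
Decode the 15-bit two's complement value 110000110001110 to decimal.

MSB is 1, so the value is negative. Find the magnitude:
1. Invert bits:  001111001110001
2. Add 1:        001111001110010  = 7794
3. Apply sign:   -7794

Answer: -7794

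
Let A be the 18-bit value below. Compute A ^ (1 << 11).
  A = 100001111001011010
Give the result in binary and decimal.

Mask = 1 << 11 = 000000100000000000
Bit 11 of A is 1; XOR with the mask flips it to 0.
  100001111001011010
^ 000000100000000000
--------------------
  100001011001011010

Answer: 100001011001011010 (136794)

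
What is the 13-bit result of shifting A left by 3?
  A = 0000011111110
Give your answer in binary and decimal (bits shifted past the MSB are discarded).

Shift left by 3: drop the top 3 bit(s), append 3 zero(s) on the right.
  0000011111110  ->  discard [000], keep [0011111110], append 000
= 0011111110000

Answer: 0011111110000 (2032)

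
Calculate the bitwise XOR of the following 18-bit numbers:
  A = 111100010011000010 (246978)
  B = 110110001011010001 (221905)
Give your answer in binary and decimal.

Apply ^ to each column (1 where bits differ):
  111100010011000010
^ 110110001011010001
--------------------
  001010011000010011

Answer: 001010011000010011 (42515)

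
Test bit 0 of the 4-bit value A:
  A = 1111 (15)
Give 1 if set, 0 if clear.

Bit 0 is the 1st from the right.
  1111
     ^
That bit is 1.

Answer: 1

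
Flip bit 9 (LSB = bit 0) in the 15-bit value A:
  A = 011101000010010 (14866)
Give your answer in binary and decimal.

Mask = 1 << 9 = 000001000000000
Bit 9 of A is 1; XOR with the mask flips it to 0.
  011101000010010
^ 000001000000000
-----------------
  011100000010010

Answer: 011100000010010 (14354)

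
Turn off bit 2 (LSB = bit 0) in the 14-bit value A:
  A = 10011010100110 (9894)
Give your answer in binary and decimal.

Mask = ~(1 << 2) = 11111111111011
Bit 2 of A is 1, so AND-ing with the mask clears it to 0.
  10011010100110
& 11111111111011
----------------
  10011010100010

Answer: 10011010100010 (9890)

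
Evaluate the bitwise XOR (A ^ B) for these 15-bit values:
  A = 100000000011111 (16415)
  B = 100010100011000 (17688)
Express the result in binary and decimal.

Apply ^ to each column (1 where bits differ):
  100000000011111
^ 100010100011000
-----------------
  000010100000111

Answer: 000010100000111 (1287)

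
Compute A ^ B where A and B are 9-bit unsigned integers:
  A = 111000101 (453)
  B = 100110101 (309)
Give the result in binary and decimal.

Apply ^ to each column (1 where bits differ):
  111000101
^ 100110101
-----------
  011110000

Answer: 011110000 (240)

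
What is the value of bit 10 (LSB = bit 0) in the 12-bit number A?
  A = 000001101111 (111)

Bit 10 is the 11th from the right.
  000001101111
   ^
That bit is 0.

Answer: 0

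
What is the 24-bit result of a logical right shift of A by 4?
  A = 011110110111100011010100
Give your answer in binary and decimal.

Logical shift right by 4: drop the bottom 4 bit(s), prepend 4 zero(s) on the left.
  011110110111100011010100  ->  keep [01111011011110001101], discard [0100], prepend 0000
= 000001111011011110001101

Answer: 000001111011011110001101 (505741)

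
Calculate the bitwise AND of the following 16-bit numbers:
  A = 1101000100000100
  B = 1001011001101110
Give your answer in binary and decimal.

Apply & to each column (1 only where both bits are 1):
  1101000100000100
& 1001011001101110
------------------
  1001000000000100

Answer: 1001000000000100 (36868)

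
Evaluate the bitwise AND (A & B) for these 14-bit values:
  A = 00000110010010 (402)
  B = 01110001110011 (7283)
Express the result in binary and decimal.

Apply & to each column (1 only where both bits are 1):
  00000110010010
& 01110001110011
----------------
  00000000010010

Answer: 00000000010010 (18)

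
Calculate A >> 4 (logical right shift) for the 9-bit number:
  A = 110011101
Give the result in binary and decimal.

Logical shift right by 4: drop the bottom 4 bit(s), prepend 4 zero(s) on the left.
  110011101  ->  keep [11001], discard [1101], prepend 0000
= 000011001

Answer: 000011001 (25)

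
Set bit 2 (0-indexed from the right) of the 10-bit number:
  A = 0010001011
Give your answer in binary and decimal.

Mask = 1 << 2 = 0000000100
Bit 2 of A is 0, so OR-ing with the mask flips it to 1.
  0010001011
| 0000000100
------------
  0010001111

Answer: 0010001111 (143)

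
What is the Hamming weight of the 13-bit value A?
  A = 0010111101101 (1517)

0010111101101
1-bits at positions (from bit 0 = LSB): 0, 2, 3, 5, 6, 7, 8, 10
Count = 8

Answer: 8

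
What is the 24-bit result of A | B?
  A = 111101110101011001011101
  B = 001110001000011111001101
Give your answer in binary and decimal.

Apply | to each column (1 where either bit is 1):
  111101110101011001011101
| 001110001000011111001101
--------------------------
  111111111101011111011101

Answer: 111111111101011111011101 (16766941)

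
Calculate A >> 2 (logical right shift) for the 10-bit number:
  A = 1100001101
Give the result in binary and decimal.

Logical shift right by 2: drop the bottom 2 bit(s), prepend 2 zero(s) on the left.
  1100001101  ->  keep [11000011], discard [01], prepend 00
= 0011000011

Answer: 0011000011 (195)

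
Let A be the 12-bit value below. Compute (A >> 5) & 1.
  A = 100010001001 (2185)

Bit 5 is the 6th from the right.
  100010001001
        ^
That bit is 0.

Answer: 0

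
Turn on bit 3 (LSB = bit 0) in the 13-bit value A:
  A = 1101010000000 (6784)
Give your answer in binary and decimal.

Mask = 1 << 3 = 0000000001000
Bit 3 of A is 0, so OR-ing with the mask flips it to 1.
  1101010000000
| 0000000001000
---------------
  1101010001000

Answer: 1101010001000 (6792)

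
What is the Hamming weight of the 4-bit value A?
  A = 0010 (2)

0010
1-bits at positions (from bit 0 = LSB): 1
Count = 1

Answer: 1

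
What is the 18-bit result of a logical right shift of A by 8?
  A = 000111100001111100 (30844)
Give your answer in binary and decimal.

Logical shift right by 8: drop the bottom 8 bit(s), prepend 8 zero(s) on the left.
  000111100001111100  ->  keep [0001111000], discard [01111100], prepend 00000000
= 000000000001111000

Answer: 000000000001111000 (120)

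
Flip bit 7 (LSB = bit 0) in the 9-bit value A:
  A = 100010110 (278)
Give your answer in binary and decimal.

Mask = 1 << 7 = 010000000
Bit 7 of A is 0; XOR with the mask flips it to 1.
  100010110
^ 010000000
-----------
  110010110

Answer: 110010110 (406)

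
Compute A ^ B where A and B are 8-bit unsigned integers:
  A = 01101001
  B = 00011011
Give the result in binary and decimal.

Apply ^ to each column (1 where bits differ):
  01101001
^ 00011011
----------
  01110010

Answer: 01110010 (114)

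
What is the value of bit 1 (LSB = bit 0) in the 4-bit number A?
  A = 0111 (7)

Bit 1 is the 2nd from the right.
  0111
    ^
That bit is 1.

Answer: 1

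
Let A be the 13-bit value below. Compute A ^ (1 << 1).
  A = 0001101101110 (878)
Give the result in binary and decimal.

Mask = 1 << 1 = 0000000000010
Bit 1 of A is 1; XOR with the mask flips it to 0.
  0001101101110
^ 0000000000010
---------------
  0001101101100

Answer: 0001101101100 (876)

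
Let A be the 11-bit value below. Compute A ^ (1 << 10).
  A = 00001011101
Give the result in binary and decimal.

Mask = 1 << 10 = 10000000000
Bit 10 of A is 0; XOR with the mask flips it to 1.
  00001011101
^ 10000000000
-------------
  10001011101

Answer: 10001011101 (1117)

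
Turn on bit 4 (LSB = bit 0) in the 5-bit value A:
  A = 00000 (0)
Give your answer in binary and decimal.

Mask = 1 << 4 = 10000
Bit 4 of A is 0, so OR-ing with the mask flips it to 1.
  00000
| 10000
-------
  10000

Answer: 10000 (16)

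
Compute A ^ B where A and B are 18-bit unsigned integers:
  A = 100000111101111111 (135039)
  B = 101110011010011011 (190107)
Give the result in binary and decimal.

Apply ^ to each column (1 where bits differ):
  100000111101111111
^ 101110011010011011
--------------------
  001110100111100100

Answer: 001110100111100100 (59876)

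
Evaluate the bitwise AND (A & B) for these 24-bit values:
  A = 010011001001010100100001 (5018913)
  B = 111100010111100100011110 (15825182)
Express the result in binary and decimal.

Apply & to each column (1 only where both bits are 1):
  010011001001010100100001
& 111100010111100100011110
--------------------------
  010000000001000100000000

Answer: 010000000001000100000000 (4198656)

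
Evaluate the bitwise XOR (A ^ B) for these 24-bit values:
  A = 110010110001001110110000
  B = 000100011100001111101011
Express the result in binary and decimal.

Apply ^ to each column (1 where bits differ):
  110010110001001110110000
^ 000100011100001111101011
--------------------------
  110110101101000001011011

Answer: 110110101101000001011011 (14340187)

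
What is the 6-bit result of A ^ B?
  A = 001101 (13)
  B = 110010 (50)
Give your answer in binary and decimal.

Apply ^ to each column (1 where bits differ):
  001101
^ 110010
--------
  111111

Answer: 111111 (63)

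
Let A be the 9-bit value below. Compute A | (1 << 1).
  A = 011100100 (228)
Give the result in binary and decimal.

Mask = 1 << 1 = 000000010
Bit 1 of A is 0, so OR-ing with the mask flips it to 1.
  011100100
| 000000010
-----------
  011100110

Answer: 011100110 (230)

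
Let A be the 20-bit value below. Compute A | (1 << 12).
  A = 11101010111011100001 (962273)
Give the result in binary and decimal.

Mask = 1 << 12 = 00000001000000000000
Bit 12 of A is 0, so OR-ing with the mask flips it to 1.
  11101010111011100001
| 00000001000000000000
----------------------
  11101011111011100001

Answer: 11101011111011100001 (966369)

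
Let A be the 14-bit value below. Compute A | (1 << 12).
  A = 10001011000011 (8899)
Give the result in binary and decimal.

Mask = 1 << 12 = 01000000000000
Bit 12 of A is 0, so OR-ing with the mask flips it to 1.
  10001011000011
| 01000000000000
----------------
  11001011000011

Answer: 11001011000011 (12995)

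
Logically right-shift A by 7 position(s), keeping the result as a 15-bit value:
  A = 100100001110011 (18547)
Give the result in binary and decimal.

Logical shift right by 7: drop the bottom 7 bit(s), prepend 7 zero(s) on the left.
  100100001110011  ->  keep [10010000], discard [1110011], prepend 0000000
= 000000010010000

Answer: 000000010010000 (144)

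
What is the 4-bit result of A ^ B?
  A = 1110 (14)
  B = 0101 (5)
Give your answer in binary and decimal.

Apply ^ to each column (1 where bits differ):
  1110
^ 0101
------
  1011

Answer: 1011 (11)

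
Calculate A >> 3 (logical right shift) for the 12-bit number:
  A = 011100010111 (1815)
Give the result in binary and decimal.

Logical shift right by 3: drop the bottom 3 bit(s), prepend 3 zero(s) on the left.
  011100010111  ->  keep [011100010], discard [111], prepend 000
= 000011100010

Answer: 000011100010 (226)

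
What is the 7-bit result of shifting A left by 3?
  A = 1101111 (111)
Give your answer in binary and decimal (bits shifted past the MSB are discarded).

Shift left by 3: drop the top 3 bit(s), append 3 zero(s) on the right.
  1101111  ->  discard [110], keep [1111], append 000
= 1111000

Answer: 1111000 (120)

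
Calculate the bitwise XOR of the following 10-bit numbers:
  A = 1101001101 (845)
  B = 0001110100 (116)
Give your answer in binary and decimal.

Apply ^ to each column (1 where bits differ):
  1101001101
^ 0001110100
------------
  1100111001

Answer: 1100111001 (825)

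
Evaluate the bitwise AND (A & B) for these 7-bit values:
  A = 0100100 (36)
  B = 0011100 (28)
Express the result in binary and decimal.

Apply & to each column (1 only where both bits are 1):
  0100100
& 0011100
---------
  0000100

Answer: 0000100 (4)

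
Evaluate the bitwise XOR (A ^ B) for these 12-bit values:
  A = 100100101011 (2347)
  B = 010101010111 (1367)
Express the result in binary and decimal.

Apply ^ to each column (1 where bits differ):
  100100101011
^ 010101010111
--------------
  110001111100

Answer: 110001111100 (3196)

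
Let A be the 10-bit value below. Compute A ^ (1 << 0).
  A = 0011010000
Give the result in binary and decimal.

Mask = 1 << 0 = 0000000001
Bit 0 of A is 0; XOR with the mask flips it to 1.
  0011010000
^ 0000000001
------------
  0011010001

Answer: 0011010001 (209)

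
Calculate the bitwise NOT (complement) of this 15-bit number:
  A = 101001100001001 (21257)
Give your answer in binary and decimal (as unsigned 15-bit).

Flip each bit (0->1, 1->0):
  101001100001001
  010110011110110

Answer: 010110011110110 (11510)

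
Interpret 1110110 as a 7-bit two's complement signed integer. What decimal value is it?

MSB is 1, so the value is negative. Find the magnitude:
1. Invert bits:  0001001
2. Add 1:        0001010  = 10
3. Apply sign:   -10

Answer: -10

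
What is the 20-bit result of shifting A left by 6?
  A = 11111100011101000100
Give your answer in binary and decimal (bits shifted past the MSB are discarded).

Shift left by 6: drop the top 6 bit(s), append 6 zero(s) on the right.
  11111100011101000100  ->  discard [111111], keep [00011101000100], append 000000
= 00011101000100000000

Answer: 00011101000100000000 (119040)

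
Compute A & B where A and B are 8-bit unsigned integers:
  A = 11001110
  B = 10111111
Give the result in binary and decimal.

Apply & to each column (1 only where both bits are 1):
  11001110
& 10111111
----------
  10001110

Answer: 10001110 (142)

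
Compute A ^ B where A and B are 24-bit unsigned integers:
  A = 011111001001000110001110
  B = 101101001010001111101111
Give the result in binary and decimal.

Apply ^ to each column (1 where bits differ):
  011111001001000110001110
^ 101101001010001111101111
--------------------------
  110010000011001001100001

Answer: 110010000011001001100001 (13120097)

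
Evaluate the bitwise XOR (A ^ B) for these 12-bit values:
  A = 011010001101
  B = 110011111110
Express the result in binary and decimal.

Apply ^ to each column (1 where bits differ):
  011010001101
^ 110011111110
--------------
  101001110011

Answer: 101001110011 (2675)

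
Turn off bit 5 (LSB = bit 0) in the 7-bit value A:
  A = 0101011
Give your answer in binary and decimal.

Mask = ~(1 << 5) = 1011111
Bit 5 of A is 1, so AND-ing with the mask clears it to 0.
  0101011
& 1011111
---------
  0001011

Answer: 0001011 (11)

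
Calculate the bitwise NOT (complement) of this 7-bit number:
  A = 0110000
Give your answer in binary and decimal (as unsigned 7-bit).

Flip each bit (0->1, 1->0):
  0110000
  1001111

Answer: 1001111 (79)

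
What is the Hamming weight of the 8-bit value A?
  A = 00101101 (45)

00101101
1-bits at positions (from bit 0 = LSB): 0, 2, 3, 5
Count = 4

Answer: 4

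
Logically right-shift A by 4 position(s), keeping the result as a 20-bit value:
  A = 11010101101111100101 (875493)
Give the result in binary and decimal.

Logical shift right by 4: drop the bottom 4 bit(s), prepend 4 zero(s) on the left.
  11010101101111100101  ->  keep [1101010110111110], discard [0101], prepend 0000
= 00001101010110111110

Answer: 00001101010110111110 (54718)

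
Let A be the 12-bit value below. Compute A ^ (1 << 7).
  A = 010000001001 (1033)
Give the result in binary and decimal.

Mask = 1 << 7 = 000010000000
Bit 7 of A is 0; XOR with the mask flips it to 1.
  010000001001
^ 000010000000
--------------
  010010001001

Answer: 010010001001 (1161)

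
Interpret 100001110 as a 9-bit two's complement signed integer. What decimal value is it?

MSB is 1, so the value is negative. Find the magnitude:
1. Invert bits:  011110001
2. Add 1:        011110010  = 242
3. Apply sign:   -242

Answer: -242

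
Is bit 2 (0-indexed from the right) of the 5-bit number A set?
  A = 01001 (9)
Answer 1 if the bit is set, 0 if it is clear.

Bit 2 is the 3rd from the right.
  01001
    ^
That bit is 0.

Answer: 0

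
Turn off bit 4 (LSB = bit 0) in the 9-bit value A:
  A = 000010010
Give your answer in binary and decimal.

Mask = ~(1 << 4) = 111101111
Bit 4 of A is 1, so AND-ing with the mask clears it to 0.
  000010010
& 111101111
-----------
  000000010

Answer: 000000010 (2)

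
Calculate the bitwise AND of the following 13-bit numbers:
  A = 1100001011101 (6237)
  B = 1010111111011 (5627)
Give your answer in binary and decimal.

Apply & to each column (1 only where both bits are 1):
  1100001011101
& 1010111111011
---------------
  1000001011001

Answer: 1000001011001 (4185)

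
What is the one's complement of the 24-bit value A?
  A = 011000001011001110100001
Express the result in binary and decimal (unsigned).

Flip each bit (0->1, 1->0):
  011000001011001110100001
  100111110100110001011110

Answer: 100111110100110001011110 (10439774)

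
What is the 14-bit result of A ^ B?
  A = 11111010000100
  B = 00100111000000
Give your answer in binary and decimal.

Apply ^ to each column (1 where bits differ):
  11111010000100
^ 00100111000000
----------------
  11011101000100

Answer: 11011101000100 (14148)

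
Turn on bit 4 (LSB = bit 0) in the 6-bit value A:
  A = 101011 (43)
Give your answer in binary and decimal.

Mask = 1 << 4 = 010000
Bit 4 of A is 0, so OR-ing with the mask flips it to 1.
  101011
| 010000
--------
  111011

Answer: 111011 (59)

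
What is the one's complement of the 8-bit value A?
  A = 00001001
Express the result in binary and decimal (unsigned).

Flip each bit (0->1, 1->0):
  00001001
  11110110

Answer: 11110110 (246)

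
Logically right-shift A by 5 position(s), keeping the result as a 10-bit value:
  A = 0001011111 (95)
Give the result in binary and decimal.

Logical shift right by 5: drop the bottom 5 bit(s), prepend 5 zero(s) on the left.
  0001011111  ->  keep [00010], discard [11111], prepend 00000
= 0000000010

Answer: 0000000010 (2)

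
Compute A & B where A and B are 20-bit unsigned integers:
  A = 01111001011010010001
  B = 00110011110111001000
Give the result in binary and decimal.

Apply & to each column (1 only where both bits are 1):
  01111001011010010001
& 00110011110111001000
----------------------
  00110001010010000000

Answer: 00110001010010000000 (201856)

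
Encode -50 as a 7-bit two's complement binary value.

1. Binary of +50:  0110010
2. Invert bits:     1001101
3. Add 1:           1001110

Answer: 1001110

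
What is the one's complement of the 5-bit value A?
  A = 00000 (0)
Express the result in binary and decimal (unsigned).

Flip each bit (0->1, 1->0):
  00000
  11111

Answer: 11111 (31)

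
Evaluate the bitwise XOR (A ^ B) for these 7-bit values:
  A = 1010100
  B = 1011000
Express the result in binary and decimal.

Apply ^ to each column (1 where bits differ):
  1010100
^ 1011000
---------
  0001100

Answer: 0001100 (12)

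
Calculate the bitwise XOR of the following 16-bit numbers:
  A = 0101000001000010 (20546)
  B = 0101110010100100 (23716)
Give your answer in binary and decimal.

Apply ^ to each column (1 where bits differ):
  0101000001000010
^ 0101110010100100
------------------
  0000110011100110

Answer: 0000110011100110 (3302)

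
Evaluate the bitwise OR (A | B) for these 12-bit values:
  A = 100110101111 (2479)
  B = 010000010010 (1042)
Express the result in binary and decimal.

Apply | to each column (1 where either bit is 1):
  100110101111
| 010000010010
--------------
  110110111111

Answer: 110110111111 (3519)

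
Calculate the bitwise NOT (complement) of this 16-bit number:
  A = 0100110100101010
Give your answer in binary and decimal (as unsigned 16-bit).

Flip each bit (0->1, 1->0):
  0100110100101010
  1011001011010101

Answer: 1011001011010101 (45781)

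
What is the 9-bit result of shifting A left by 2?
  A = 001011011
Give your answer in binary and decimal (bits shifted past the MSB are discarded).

Shift left by 2: drop the top 2 bit(s), append 2 zero(s) on the right.
  001011011  ->  discard [00], keep [1011011], append 00
= 101101100

Answer: 101101100 (364)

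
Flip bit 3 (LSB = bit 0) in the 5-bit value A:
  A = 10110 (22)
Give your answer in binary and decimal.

Mask = 1 << 3 = 01000
Bit 3 of A is 0; XOR with the mask flips it to 1.
  10110
^ 01000
-------
  11110

Answer: 11110 (30)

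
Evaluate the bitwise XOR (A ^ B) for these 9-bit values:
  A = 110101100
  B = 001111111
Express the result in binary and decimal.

Apply ^ to each column (1 where bits differ):
  110101100
^ 001111111
-----------
  111010011

Answer: 111010011 (467)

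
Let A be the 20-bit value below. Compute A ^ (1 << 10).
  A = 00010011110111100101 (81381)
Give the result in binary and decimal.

Mask = 1 << 10 = 00000000010000000000
Bit 10 of A is 1; XOR with the mask flips it to 0.
  00010011110111100101
^ 00000000010000000000
----------------------
  00010011100111100101

Answer: 00010011100111100101 (80357)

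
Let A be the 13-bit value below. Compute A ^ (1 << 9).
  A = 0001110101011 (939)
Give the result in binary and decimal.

Mask = 1 << 9 = 0001000000000
Bit 9 of A is 1; XOR with the mask flips it to 0.
  0001110101011
^ 0001000000000
---------------
  0000110101011

Answer: 0000110101011 (427)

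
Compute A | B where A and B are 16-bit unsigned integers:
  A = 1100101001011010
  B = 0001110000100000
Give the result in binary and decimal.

Apply | to each column (1 where either bit is 1):
  1100101001011010
| 0001110000100000
------------------
  1101111001111010

Answer: 1101111001111010 (56954)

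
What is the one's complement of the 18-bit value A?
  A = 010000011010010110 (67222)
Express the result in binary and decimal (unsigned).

Flip each bit (0->1, 1->0):
  010000011010010110
  101111100101101001

Answer: 101111100101101001 (194921)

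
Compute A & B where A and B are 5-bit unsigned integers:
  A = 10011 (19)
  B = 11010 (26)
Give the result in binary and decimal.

Apply & to each column (1 only where both bits are 1):
  10011
& 11010
-------
  10010

Answer: 10010 (18)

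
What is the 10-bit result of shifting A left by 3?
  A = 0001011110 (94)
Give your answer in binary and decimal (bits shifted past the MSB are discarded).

Shift left by 3: drop the top 3 bit(s), append 3 zero(s) on the right.
  0001011110  ->  discard [000], keep [1011110], append 000
= 1011110000

Answer: 1011110000 (752)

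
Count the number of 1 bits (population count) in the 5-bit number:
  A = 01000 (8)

01000
1-bits at positions (from bit 0 = LSB): 3
Count = 1

Answer: 1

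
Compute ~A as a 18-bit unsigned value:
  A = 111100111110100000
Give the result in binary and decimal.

Flip each bit (0->1, 1->0):
  111100111110100000
  000011000001011111

Answer: 000011000001011111 (12383)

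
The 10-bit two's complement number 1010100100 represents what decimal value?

MSB is 1, so the value is negative. Find the magnitude:
1. Invert bits:  0101011011
2. Add 1:        0101011100  = 348
3. Apply sign:   -348

Answer: -348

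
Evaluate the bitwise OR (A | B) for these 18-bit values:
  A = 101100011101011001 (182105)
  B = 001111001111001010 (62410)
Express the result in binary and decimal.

Apply | to each column (1 where either bit is 1):
  101100011101011001
| 001111001111001010
--------------------
  101111011111011011

Answer: 101111011111011011 (194523)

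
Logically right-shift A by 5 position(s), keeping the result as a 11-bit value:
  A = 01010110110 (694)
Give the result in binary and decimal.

Logical shift right by 5: drop the bottom 5 bit(s), prepend 5 zero(s) on the left.
  01010110110  ->  keep [010101], discard [10110], prepend 00000
= 00000010101

Answer: 00000010101 (21)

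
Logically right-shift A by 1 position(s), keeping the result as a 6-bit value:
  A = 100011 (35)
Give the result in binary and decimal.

Logical shift right by 1: drop the bottom 1 bit(s), prepend 1 zero(s) on the left.
  100011  ->  keep [10001], discard [1], prepend 0
= 010001

Answer: 010001 (17)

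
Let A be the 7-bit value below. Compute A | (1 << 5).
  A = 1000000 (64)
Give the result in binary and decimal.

Mask = 1 << 5 = 0100000
Bit 5 of A is 0, so OR-ing with the mask flips it to 1.
  1000000
| 0100000
---------
  1100000

Answer: 1100000 (96)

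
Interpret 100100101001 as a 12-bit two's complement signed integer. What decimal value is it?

MSB is 1, so the value is negative. Find the magnitude:
1. Invert bits:  011011010110
2. Add 1:        011011010111  = 1751
3. Apply sign:   -1751

Answer: -1751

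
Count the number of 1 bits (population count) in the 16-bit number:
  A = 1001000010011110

1001000010011110
1-bits at positions (from bit 0 = LSB): 1, 2, 3, 4, 7, 12, 15
Count = 7

Answer: 7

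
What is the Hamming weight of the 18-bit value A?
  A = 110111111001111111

110111111001111111
1-bits at positions (from bit 0 = LSB): 0, 1, 2, 3, 4, 5, 6, 9, 10, 11, 12, 13, 14, 16, 17
Count = 15

Answer: 15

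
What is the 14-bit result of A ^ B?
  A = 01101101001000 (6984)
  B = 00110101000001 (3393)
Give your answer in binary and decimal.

Apply ^ to each column (1 where bits differ):
  01101101001000
^ 00110101000001
----------------
  01011000001001

Answer: 01011000001001 (5641)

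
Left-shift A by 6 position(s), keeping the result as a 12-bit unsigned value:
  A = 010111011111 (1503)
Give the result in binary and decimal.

Shift left by 6: drop the top 6 bit(s), append 6 zero(s) on the right.
  010111011111  ->  discard [010111], keep [011111], append 000000
= 011111000000

Answer: 011111000000 (1984)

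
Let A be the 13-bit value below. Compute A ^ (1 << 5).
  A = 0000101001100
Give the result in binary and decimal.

Mask = 1 << 5 = 0000000100000
Bit 5 of A is 0; XOR with the mask flips it to 1.
  0000101001100
^ 0000000100000
---------------
  0000101101100

Answer: 0000101101100 (364)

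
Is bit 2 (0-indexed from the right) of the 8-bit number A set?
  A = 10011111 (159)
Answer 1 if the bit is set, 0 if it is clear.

Bit 2 is the 3rd from the right.
  10011111
       ^
That bit is 1.

Answer: 1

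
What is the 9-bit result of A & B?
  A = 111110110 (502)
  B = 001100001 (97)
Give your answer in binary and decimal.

Apply & to each column (1 only where both bits are 1):
  111110110
& 001100001
-----------
  001100000

Answer: 001100000 (96)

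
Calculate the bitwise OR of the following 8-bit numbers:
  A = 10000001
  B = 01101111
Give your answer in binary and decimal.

Apply | to each column (1 where either bit is 1):
  10000001
| 01101111
----------
  11101111

Answer: 11101111 (239)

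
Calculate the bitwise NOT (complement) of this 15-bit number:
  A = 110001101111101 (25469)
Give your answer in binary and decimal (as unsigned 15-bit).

Flip each bit (0->1, 1->0):
  110001101111101
  001110010000010

Answer: 001110010000010 (7298)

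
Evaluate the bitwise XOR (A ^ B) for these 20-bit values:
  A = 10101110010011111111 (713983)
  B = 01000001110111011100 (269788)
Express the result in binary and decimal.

Apply ^ to each column (1 where bits differ):
  10101110010011111111
^ 01000001110111011100
----------------------
  11101111100100100011

Answer: 11101111100100100011 (981283)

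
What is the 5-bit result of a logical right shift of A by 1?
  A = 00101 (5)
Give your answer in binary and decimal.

Logical shift right by 1: drop the bottom 1 bit(s), prepend 1 zero(s) on the left.
  00101  ->  keep [0010], discard [1], prepend 0
= 00010

Answer: 00010 (2)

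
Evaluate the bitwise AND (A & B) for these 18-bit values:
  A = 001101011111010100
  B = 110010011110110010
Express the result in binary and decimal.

Apply & to each column (1 only where both bits are 1):
  001101011111010100
& 110010011110110010
--------------------
  000000011110010000

Answer: 000000011110010000 (1936)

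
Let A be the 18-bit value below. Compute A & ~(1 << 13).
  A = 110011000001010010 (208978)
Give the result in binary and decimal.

Mask = ~(1 << 13) = 111101111111111111
Bit 13 of A is 1, so AND-ing with the mask clears it to 0.
  110011000001010010
& 111101111111111111
--------------------
  110001000001010010

Answer: 110001000001010010 (200786)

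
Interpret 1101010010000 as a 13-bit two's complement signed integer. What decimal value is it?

MSB is 1, so the value is negative. Find the magnitude:
1. Invert bits:  0010101101111
2. Add 1:        0010101110000  = 1392
3. Apply sign:   -1392

Answer: -1392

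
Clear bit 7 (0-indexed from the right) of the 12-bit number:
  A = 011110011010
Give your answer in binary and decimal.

Mask = ~(1 << 7) = 111101111111
Bit 7 of A is 1, so AND-ing with the mask clears it to 0.
  011110011010
& 111101111111
--------------
  011100011010

Answer: 011100011010 (1818)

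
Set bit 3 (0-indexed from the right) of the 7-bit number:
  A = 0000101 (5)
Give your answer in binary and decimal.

Mask = 1 << 3 = 0001000
Bit 3 of A is 0, so OR-ing with the mask flips it to 1.
  0000101
| 0001000
---------
  0001101

Answer: 0001101 (13)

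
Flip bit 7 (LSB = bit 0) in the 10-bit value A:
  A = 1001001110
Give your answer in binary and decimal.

Mask = 1 << 7 = 0010000000
Bit 7 of A is 0; XOR with the mask flips it to 1.
  1001001110
^ 0010000000
------------
  1011001110

Answer: 1011001110 (718)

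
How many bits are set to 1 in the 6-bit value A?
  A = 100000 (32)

100000
1-bits at positions (from bit 0 = LSB): 5
Count = 1

Answer: 1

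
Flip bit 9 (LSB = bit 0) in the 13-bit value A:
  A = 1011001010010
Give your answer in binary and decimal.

Mask = 1 << 9 = 0001000000000
Bit 9 of A is 1; XOR with the mask flips it to 0.
  1011001010010
^ 0001000000000
---------------
  1010001010010

Answer: 1010001010010 (5202)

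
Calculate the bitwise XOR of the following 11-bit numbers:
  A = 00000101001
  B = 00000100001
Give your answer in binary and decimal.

Apply ^ to each column (1 where bits differ):
  00000101001
^ 00000100001
-------------
  00000001000

Answer: 00000001000 (8)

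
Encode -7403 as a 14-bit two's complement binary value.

1. Binary of +7403:  01110011101011
2. Invert bits:     10001100010100
3. Add 1:           10001100010101

Answer: 10001100010101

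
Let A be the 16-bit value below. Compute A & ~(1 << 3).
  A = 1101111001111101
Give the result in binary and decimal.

Mask = ~(1 << 3) = 1111111111110111
Bit 3 of A is 1, so AND-ing with the mask clears it to 0.
  1101111001111101
& 1111111111110111
------------------
  1101111001110101

Answer: 1101111001110101 (56949)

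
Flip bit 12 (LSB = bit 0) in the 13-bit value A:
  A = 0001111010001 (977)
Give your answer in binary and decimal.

Mask = 1 << 12 = 1000000000000
Bit 12 of A is 0; XOR with the mask flips it to 1.
  0001111010001
^ 1000000000000
---------------
  1001111010001

Answer: 1001111010001 (5073)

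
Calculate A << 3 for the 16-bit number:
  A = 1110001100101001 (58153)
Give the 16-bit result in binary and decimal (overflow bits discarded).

Shift left by 3: drop the top 3 bit(s), append 3 zero(s) on the right.
  1110001100101001  ->  discard [111], keep [0001100101001], append 000
= 0001100101001000

Answer: 0001100101001000 (6472)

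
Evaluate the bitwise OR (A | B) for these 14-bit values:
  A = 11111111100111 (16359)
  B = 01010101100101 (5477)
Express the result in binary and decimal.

Apply | to each column (1 where either bit is 1):
  11111111100111
| 01010101100101
----------------
  11111111100111

Answer: 11111111100111 (16359)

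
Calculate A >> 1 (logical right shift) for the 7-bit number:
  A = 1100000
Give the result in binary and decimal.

Logical shift right by 1: drop the bottom 1 bit(s), prepend 1 zero(s) on the left.
  1100000  ->  keep [110000], discard [0], prepend 0
= 0110000

Answer: 0110000 (48)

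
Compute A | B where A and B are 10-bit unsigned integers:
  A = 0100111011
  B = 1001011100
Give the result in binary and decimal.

Apply | to each column (1 where either bit is 1):
  0100111011
| 1001011100
------------
  1101111111

Answer: 1101111111 (895)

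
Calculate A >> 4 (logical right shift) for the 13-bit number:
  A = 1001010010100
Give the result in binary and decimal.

Logical shift right by 4: drop the bottom 4 bit(s), prepend 4 zero(s) on the left.
  1001010010100  ->  keep [100101001], discard [0100], prepend 0000
= 0000100101001

Answer: 0000100101001 (297)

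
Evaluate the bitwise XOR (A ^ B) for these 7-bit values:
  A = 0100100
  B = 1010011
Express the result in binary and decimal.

Apply ^ to each column (1 where bits differ):
  0100100
^ 1010011
---------
  1110111

Answer: 1110111 (119)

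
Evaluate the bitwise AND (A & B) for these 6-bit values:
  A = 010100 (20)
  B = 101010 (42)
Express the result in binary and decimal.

Apply & to each column (1 only where both bits are 1):
  010100
& 101010
--------
  000000

Answer: 000000 (0)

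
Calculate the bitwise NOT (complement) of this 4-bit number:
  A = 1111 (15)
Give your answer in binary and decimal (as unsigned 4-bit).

Flip each bit (0->1, 1->0):
  1111
  0000

Answer: 0000 (0)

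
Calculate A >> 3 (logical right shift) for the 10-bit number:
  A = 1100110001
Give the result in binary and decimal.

Logical shift right by 3: drop the bottom 3 bit(s), prepend 3 zero(s) on the left.
  1100110001  ->  keep [1100110], discard [001], prepend 000
= 0001100110

Answer: 0001100110 (102)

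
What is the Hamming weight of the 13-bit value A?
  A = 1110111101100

1110111101100
1-bits at positions (from bit 0 = LSB): 2, 3, 5, 6, 7, 8, 10, 11, 12
Count = 9

Answer: 9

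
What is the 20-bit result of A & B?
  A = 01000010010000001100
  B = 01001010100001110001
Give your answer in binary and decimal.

Apply & to each column (1 only where both bits are 1):
  01000010010000001100
& 01001010100001110001
----------------------
  01000010000000000000

Answer: 01000010000000000000 (270336)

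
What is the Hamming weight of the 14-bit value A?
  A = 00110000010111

00110000010111
1-bits at positions (from bit 0 = LSB): 0, 1, 2, 4, 10, 11
Count = 6

Answer: 6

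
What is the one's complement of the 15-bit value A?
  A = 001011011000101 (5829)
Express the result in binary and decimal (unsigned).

Flip each bit (0->1, 1->0):
  001011011000101
  110100100111010

Answer: 110100100111010 (26938)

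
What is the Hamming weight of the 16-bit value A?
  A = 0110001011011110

0110001011011110
1-bits at positions (from bit 0 = LSB): 1, 2, 3, 4, 6, 7, 9, 13, 14
Count = 9

Answer: 9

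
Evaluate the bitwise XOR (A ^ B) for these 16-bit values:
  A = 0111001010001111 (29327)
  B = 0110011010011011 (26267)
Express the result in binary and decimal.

Apply ^ to each column (1 where bits differ):
  0111001010001111
^ 0110011010011011
------------------
  0001010000010100

Answer: 0001010000010100 (5140)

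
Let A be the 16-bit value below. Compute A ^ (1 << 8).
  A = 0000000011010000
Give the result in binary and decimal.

Mask = 1 << 8 = 0000000100000000
Bit 8 of A is 0; XOR with the mask flips it to 1.
  0000000011010000
^ 0000000100000000
------------------
  0000000111010000

Answer: 0000000111010000 (464)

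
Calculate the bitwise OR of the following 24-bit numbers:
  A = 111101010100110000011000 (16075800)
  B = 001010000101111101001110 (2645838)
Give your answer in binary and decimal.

Apply | to each column (1 where either bit is 1):
  111101010100110000011000
| 001010000101111101001110
--------------------------
  111111010101111101011110

Answer: 111111010101111101011110 (16605022)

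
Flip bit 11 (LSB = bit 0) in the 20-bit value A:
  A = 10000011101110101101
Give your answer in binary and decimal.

Mask = 1 << 11 = 00000000100000000000
Bit 11 of A is 1; XOR with the mask flips it to 0.
  10000011101110101101
^ 00000000100000000000
----------------------
  10000011001110101101

Answer: 10000011001110101101 (537517)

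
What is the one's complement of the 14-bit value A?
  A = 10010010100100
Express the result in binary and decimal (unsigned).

Flip each bit (0->1, 1->0):
  10010010100100
  01101101011011

Answer: 01101101011011 (7003)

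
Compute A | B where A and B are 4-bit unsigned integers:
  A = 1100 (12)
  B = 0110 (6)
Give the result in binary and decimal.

Apply | to each column (1 where either bit is 1):
  1100
| 0110
------
  1110

Answer: 1110 (14)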